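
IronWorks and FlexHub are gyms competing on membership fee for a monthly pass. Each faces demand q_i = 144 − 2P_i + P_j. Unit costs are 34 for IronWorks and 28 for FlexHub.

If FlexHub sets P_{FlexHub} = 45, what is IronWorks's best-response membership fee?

IronWorks's profit: π = (P_{IronWorks} − 34)(144 − 2P_{IronWorks} + P_{FlexHub}).
∂π/∂P_{IronWorks} = 212 − 4P_{IronWorks} + P_{FlexHub} = 0 ⇒ P_{IronWorks} = 53 + 0.25P_{FlexHub}.
At P_{FlexHub} = 45: P_{IronWorks} = 53 + 0.25·45 = 64.25.

64.25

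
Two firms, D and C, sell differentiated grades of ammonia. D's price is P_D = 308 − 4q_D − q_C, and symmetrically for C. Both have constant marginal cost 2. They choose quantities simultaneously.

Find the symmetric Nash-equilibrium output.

Firm D's profit: π = q_D(308 − 4q_D − q_C) − 2q_D.
∂π/∂q_D = 306 − 8q_D − q_C = 0 ⇒ q_D = 38.25 − 0.125q_C.
The game is symmetric, so in equilibrium q_C = q_D: the reaction function gives 1.125q_D = 38.25, hence q_D = 34.

34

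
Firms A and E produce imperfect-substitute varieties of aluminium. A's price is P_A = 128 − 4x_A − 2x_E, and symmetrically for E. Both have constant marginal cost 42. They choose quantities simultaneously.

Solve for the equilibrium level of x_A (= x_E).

Firm A's profit: π = x_A(128 − 4x_A − 2x_E) − 42x_A.
∂π/∂x_A = 86 − 8x_A − 2x_E = 0 ⇒ x_A = 10.75 − 0.25x_E.
By symmetry x_E = x_A; substituting into the reaction function, 1.25x_A = 10.75 and x_A = 8.6.

8.6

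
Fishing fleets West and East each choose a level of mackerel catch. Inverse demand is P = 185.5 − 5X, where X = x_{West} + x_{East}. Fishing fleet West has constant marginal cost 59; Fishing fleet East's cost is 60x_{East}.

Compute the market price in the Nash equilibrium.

101.5

Fishing fleet West's profit: π = x_{West}(185.5 − 5(x_{West} + x_{East})) − 59x_{West}.
∂π/∂x_{West} = 126.5 − 10x_{West} − 5x_{East} = 0, so x_{West} = 12.65 − 0.5x_{East}.
By the same steps for East: x_{East} = 12.55 − 0.5x_{West}.
Substituting the second reaction function into the first: x_{West} = 12.65 − 0.5(12.55 − 0.5x_{West}), which gives 0.75x_{West} = 6.375 ⇒ x_{West} = 8.5.
Then x_{East} = 12.55 − 0.5·8.5 = 8.3.
Equilibrium price: P = 185.5 − 5·16.8 = 101.5.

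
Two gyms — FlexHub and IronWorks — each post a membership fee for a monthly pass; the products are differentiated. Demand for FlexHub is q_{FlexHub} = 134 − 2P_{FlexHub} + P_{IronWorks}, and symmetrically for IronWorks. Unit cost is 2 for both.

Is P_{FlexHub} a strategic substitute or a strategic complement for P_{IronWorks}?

FlexHub's profit: π = (P_{FlexHub} − 2)(134 − 2P_{FlexHub} + P_{IronWorks}).
∂π/∂P_{FlexHub} = 138 − 4P_{FlexHub} + P_{IronWorks} = 0 ⇒ P_{FlexHub} = 34.5 + 0.25P_{IronWorks}.
The best-response slope dP_{FlexHub}/dP_{IronWorks} = 0.25 > 0: the reaction function is upward-sloping, so the choices are strategic complements.

strategic complements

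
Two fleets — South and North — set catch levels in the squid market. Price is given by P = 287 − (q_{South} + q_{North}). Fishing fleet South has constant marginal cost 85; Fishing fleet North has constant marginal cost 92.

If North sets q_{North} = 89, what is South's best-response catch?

56.5

Fishing fleet South's profit: π = q_{South}(287 − (q_{South} + q_{North})) − 85q_{South}.
∂π/∂q_{South} = 202 − 2q_{South} − q_{North} = 0, so q_{South} = 101 − 0.5q_{North}.
At q_{North} = 89: q_{South} = 101 − 0.5·89 = 56.5.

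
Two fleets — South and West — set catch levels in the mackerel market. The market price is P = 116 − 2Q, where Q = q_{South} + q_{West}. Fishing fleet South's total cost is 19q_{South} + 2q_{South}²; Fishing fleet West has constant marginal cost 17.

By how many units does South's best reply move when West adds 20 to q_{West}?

Fishing fleet South's profit: π = q_{South}(116 − 2(q_{South} + q_{West})) − 19q_{South} − 2q_{South}².
∂π/∂q_{South} = 97 − 8q_{South} − 2q_{West} = 0, so q_{South} = 12.125 − 0.25q_{West}.
The reaction-function slope is −0.25, so a 20-unit rise in q_{West} moves q_{South} by −0.25 × 20 = −5. South's best response falls — the actions are strategic substitutes.

-5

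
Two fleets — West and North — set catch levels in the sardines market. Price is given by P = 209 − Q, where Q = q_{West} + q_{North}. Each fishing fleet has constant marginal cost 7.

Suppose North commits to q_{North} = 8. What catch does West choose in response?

97

Fishing fleet West's profit: π = q_{West}(209 − (q_{West} + q_{North})) − 7q_{West}.
∂π/∂q_{West} = 202 − 2q_{West} − q_{North} = 0, so q_{West} = 101 − 0.5q_{North}.
At q_{North} = 8: q_{West} = 101 − 0.5·8 = 97.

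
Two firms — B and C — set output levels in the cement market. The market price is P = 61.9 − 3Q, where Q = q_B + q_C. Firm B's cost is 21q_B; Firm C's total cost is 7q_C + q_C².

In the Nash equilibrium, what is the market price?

33.5

Firm B's profit: π = q_B(61.9 − 3(q_B + q_C)) − 21q_B.
∂π/∂q_B = 40.9 − 6q_B − 3q_C = 0, so q_B = 409/60 − 0.5q_C.
For C: ∂π/∂q_C = 54.9 − 8q_C − 3q_B = 0 ⇒ q_C = 6.8625 − 0.375q_B.
Substituting the second reaction function into the first: q_B = 409/60 − 0.5(6.8625 − 0.375q_B), which gives 0.8125q_B = 325/96 ⇒ q_B = 25/6.
Then q_C = 6.8625 − 0.375·(25/6) = 5.3.
Equilibrium price: P = 61.9 − 3·(142/15) = 33.5.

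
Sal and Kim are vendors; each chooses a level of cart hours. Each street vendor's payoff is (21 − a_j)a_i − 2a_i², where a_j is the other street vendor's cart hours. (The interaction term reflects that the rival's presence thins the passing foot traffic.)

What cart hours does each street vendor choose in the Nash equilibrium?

4.2

Sal's payoff is (21 − a_K)a_S − 2a_S².
∂π/∂a_S = 21 − a_K − 4a_S = 0, so a_S = 5.25 − 0.25a_K.
By symmetry a_K = a_S; substituting into the reaction function, 1.25a_S = 5.25 and a_S = 4.2.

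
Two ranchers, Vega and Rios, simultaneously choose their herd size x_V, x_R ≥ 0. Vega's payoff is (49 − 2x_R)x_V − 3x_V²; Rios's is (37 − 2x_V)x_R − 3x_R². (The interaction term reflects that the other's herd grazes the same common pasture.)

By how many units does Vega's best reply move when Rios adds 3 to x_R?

-1

Expanding Vega's payoff: 49x_V − 2x_Rx_V − 3x_V².
∂π/∂x_V = 49 − 2x_R − 6x_V = 0, so x_V = 49/6 − (1/3)x_R.
The reaction-function slope is −1/3, so a 3-unit rise in x_R moves x_V by −1/3 × 3 = −1. Vega's best response falls — the actions are strategic substitutes.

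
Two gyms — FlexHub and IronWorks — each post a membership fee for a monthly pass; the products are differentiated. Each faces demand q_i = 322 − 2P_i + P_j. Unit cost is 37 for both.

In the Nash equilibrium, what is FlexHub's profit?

FlexHub's profit: π = (P_{FlexHub} − 37)(322 − 2P_{FlexHub} + P_{IronWorks}).
∂π/∂P_{FlexHub} = 396 − 4P_{FlexHub} + P_{IronWorks} = 0 ⇒ P_{FlexHub} = 99 + 0.25P_{IronWorks}.
The game is symmetric, so in equilibrium P_{IronWorks} = P_{FlexHub}: the reaction function gives 0.75P_{FlexHub} = 99, hence P_{FlexHub} = 132.
q_{FlexHub} = 322 − 2·132 + 132 = 190.
Profit = (132 − 37)·190 = 18050.

18050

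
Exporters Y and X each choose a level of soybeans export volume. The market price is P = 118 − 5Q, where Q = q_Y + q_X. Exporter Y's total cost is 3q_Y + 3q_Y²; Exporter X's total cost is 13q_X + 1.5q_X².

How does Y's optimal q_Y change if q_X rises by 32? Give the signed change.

-10

Exporter Y's profit: π = q_Y(118 − 5(q_Y + q_X)) − 3q_Y − 3q_Y².
∂π/∂q_Y = 115 − 16q_Y − 5q_X = 0, so q_Y = 7.1875 − 0.3125q_X.
The reaction-function slope is −0.3125, so a 32-unit rise in q_X moves q_Y by −0.3125 × 32 = −10. Y's best response falls — the actions are strategic substitutes.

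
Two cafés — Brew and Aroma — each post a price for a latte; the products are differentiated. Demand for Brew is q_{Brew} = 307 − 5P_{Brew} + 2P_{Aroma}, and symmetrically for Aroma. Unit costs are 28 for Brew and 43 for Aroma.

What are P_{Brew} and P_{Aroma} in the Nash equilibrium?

Brew's profit: π = (P_{Brew} − 28)(307 − 5P_{Brew} + 2P_{Aroma}).
∂π/∂P_{Brew} = 447 − 10P_{Brew} + 2P_{Aroma} = 0 ⇒ P_{Brew} = 44.7 + 0.2P_{Aroma}.
Similarly P_{Aroma} = 52.2 + 0.2P_{Brew}.
Substituting the second reaction function into the first: P_{Brew} = 44.7 + 0.2(52.2 + 0.2P_{Brew}), which gives 0.96P_{Brew} = 55.14 ⇒ P_{Brew} = 57.4375.
Then P_{Aroma} = 52.2 + 0.2·57.4375 = 63.6875.

57.4375, 63.6875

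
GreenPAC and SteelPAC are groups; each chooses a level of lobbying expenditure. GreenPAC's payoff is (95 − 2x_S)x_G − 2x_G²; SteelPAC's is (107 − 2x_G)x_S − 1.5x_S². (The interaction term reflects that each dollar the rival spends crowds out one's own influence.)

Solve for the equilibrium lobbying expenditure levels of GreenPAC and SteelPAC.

8.875, 29.75

Expanding GreenPAC's payoff: 95x_G − 2x_Sx_G − 2x_G².
∂π/∂x_G = 95 − 2x_S − 4x_G = 0, so x_G = 23.75 − 0.5x_S.
Likewise for SteelPAC: x_S = 107/3 − (2/3)x_G.
Solving the two reaction functions simultaneously: (1 − (−0.5)(−2/3))x_G = 23.75 − 0.5·(107/3), so (2/3)x_G = 71/12 and x_G = 8.875.
Then x_S = 107/3 − (2/3)·8.875 = 29.75.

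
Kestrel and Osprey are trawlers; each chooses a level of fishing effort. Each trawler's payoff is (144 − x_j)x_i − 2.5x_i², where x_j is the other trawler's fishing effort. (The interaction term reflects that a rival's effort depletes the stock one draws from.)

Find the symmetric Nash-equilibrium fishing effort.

Kestrel's payoff is (144 − x_O)x_K − 2.5x_K².
∂π/∂x_K = 144 − x_O − 5x_K = 0, so x_K = 28.8 − 0.2x_O.
The game is symmetric, so in equilibrium x_O = x_K: the reaction function gives 1.2x_K = 28.8, hence x_K = 24.

24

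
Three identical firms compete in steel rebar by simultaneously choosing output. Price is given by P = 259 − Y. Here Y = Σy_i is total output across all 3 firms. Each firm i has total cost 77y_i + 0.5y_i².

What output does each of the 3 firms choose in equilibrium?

A representative firm's profit is π_i = y_i(259 − Y) − 77y_i − 0.5y_i², with Y = y_i + Σ_{j≠i} y_j.
First-order condition: 182 − 3y_i − Σ_{j≠i} y_j = 0.
In a symmetric equilibrium every firm chooses the same y, so Σ_{j≠i} y_j = 2y. The condition becomes 182 − 5y = 0, giving y = 182/5 = 36.4.

36.4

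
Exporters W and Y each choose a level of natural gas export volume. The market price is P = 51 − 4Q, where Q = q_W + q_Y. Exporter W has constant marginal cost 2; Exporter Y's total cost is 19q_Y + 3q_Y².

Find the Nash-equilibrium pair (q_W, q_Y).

5.8125, 0.625

Exporter W's profit: π = q_W(51 − 4(q_W + q_Y)) − 2q_W.
∂π/∂q_W = 49 − 8q_W − 4q_Y = 0, so q_W = 6.125 − 0.5q_Y.
For Y: ∂π/∂q_Y = 32 − 14q_Y − 4q_W = 0 ⇒ q_Y = 16/7 − (2/7)q_W.
Substituting the second reaction function into the first: q_W = 6.125 − 0.5(16/7 − (2/7)q_W), which gives (6/7)q_W = 279/56 ⇒ q_W = 5.8125.
Then q_Y = 16/7 − (2/7)·5.8125 = 0.625.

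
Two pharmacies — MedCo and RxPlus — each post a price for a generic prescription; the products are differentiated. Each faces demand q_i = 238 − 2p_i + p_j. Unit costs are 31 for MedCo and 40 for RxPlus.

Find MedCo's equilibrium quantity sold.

140.4

MedCo's profit: π = (p_{MedCo} − 31)(238 − 2p_{MedCo} + p_{RxPlus}).
∂π/∂p_{MedCo} = 300 − 4p_{MedCo} + p_{RxPlus} = 0 ⇒ p_{MedCo} = 75 + 0.25p_{RxPlus}.
Similarly p_{RxPlus} = 79.5 + 0.25p_{MedCo}.
Substituting the second reaction function into the first: p_{MedCo} = 75 + 0.25(79.5 + 0.25p_{MedCo}), which gives 0.9375p_{MedCo} = 94.875 ⇒ p_{MedCo} = 101.2.
Then p_{RxPlus} = 79.5 + 0.25·101.2 = 104.8.
q_{MedCo} = 238 − 2·101.2 + 104.8 = 140.4.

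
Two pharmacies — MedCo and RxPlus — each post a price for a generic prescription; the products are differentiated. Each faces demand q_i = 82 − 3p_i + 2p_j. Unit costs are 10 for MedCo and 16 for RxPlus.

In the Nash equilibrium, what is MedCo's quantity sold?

MedCo's profit: π = (p_{MedCo} − 10)(82 − 3p_{MedCo} + 2p_{RxPlus}).
∂π/∂p_{MedCo} = 112 − 6p_{MedCo} + 2p_{RxPlus} = 0 ⇒ p_{MedCo} = 56/3 + (1/3)p_{RxPlus}.
Similarly p_{RxPlus} = 65/3 + (1/3)p_{MedCo}.
Plugging p_{RxPlus} into MedCo's best response: p_{MedCo} = 56/3 + (1/3)(65/3 + (1/3)p_{MedCo}) ⇒ (8/9)p_{MedCo} = 233/9, so p_{MedCo} = 29.125.
Then p_{RxPlus} = 65/3 + (1/3)·29.125 = 31.375.
q_{MedCo} = 82 − 3·29.125 + 2·31.375 = 57.375.

57.375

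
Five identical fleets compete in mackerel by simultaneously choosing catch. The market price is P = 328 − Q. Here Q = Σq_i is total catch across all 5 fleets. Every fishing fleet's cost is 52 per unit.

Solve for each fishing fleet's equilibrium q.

A representative fishing fleet's profit is π_i = q_i(328 − Q) − 52q_i, with Q = q_i + Σ_{j≠i} q_j.
First-order condition: 276 − 2q_i − Σ_{j≠i} q_j = 0.
Imposing symmetry (q_j = q for all j) turns Σ_{j≠i} q_j into 4q, so 276 = 6q and q = 46.

46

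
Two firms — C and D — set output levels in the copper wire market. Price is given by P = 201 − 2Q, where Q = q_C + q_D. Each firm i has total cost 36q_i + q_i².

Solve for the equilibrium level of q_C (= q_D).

Firm C's profit: π = q_C(201 − 2(q_C + q_D)) − 36q_C − q_C².
∂π/∂q_C = 165 − 6q_C − 2q_D = 0, so q_C = 27.5 − (1/3)q_D.
By symmetry q_D = q_C; substituting into the reaction function, (4/3)q_C = 27.5 and q_C = 20.625.

20.625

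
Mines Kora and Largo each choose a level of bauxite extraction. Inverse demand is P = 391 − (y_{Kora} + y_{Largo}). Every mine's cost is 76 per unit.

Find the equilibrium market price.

181

Mine Kora's profit: π = y_{Kora}(391 − (y_{Kora} + y_{Largo})) − 76y_{Kora}.
∂π/∂y_{Kora} = 315 − 2y_{Kora} − y_{Largo} = 0, so y_{Kora} = 157.5 − 0.5y_{Largo}.
The game is symmetric, so in equilibrium y_{Largo} = y_{Kora}: the reaction function gives 1.5y_{Kora} = 157.5, hence y_{Kora} = 105.
Equilibrium price: P = 391 − 210 = 181.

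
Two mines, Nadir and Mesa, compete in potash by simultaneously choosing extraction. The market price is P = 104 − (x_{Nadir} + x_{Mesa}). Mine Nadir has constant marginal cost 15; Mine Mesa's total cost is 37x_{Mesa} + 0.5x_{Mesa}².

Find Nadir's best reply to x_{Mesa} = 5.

Mine Nadir's profit: π = x_{Nadir}(104 − (x_{Nadir} + x_{Mesa})) − 15x_{Nadir}.
∂π/∂x_{Nadir} = 89 − 2x_{Nadir} − x_{Mesa} = 0, so x_{Nadir} = 44.5 − 0.5x_{Mesa}.
At x_{Mesa} = 5: x_{Nadir} = 44.5 − 0.5·5 = 42.

42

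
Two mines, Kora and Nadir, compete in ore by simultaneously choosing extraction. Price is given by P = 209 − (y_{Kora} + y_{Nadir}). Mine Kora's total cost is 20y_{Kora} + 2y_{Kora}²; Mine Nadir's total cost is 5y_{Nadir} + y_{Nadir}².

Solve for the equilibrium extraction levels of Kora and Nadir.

24, 45

Mine Kora's profit: π = y_{Kora}(209 − (y_{Kora} + y_{Nadir})) − 20y_{Kora} − 2y_{Kora}².
∂π/∂y_{Kora} = 189 − 6y_{Kora} − y_{Nadir} = 0, so y_{Kora} = 31.5 − (1/6)y_{Nadir}.
For Nadir: ∂π/∂y_{Nadir} = 204 − 4y_{Nadir} − y_{Kora} = 0 ⇒ y_{Nadir} = 51 − 0.25y_{Kora}.
Plugging y_{Nadir} into Kora's best response: y_{Kora} = 31.5 − (1/6)(51 − 0.25y_{Kora}) ⇒ (23/24)y_{Kora} = 23, so y_{Kora} = 24.
Then y_{Nadir} = 51 − 0.25·24 = 45.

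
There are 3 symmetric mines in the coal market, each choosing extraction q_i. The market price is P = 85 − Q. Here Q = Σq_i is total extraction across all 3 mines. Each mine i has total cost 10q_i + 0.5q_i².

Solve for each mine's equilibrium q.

A representative mine's profit is π_i = q_i(85 − Q) − 10q_i − 0.5q_i², with Q = q_i + Σ_{j≠i} q_j.
First-order condition: 75 − 3q_i − Σ_{j≠i} q_j = 0.
With identical mines, set every q_j = q: then 75 − 3q − 2q = 0, i.e. q = 75/5 = 15.

15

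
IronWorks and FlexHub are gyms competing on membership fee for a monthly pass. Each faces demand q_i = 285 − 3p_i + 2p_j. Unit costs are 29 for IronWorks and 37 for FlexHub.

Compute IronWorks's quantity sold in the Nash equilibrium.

196.5

IronWorks's profit: π = (p_{IronWorks} − 29)(285 − 3p_{IronWorks} + 2p_{FlexHub}).
∂π/∂p_{IronWorks} = 372 − 6p_{IronWorks} + 2p_{FlexHub} = 0 ⇒ p_{IronWorks} = 62 + (1/3)p_{FlexHub}.
Similarly p_{FlexHub} = 66 + (1/3)p_{IronWorks}.
Substituting the second reaction function into the first: p_{IronWorks} = 62 + (1/3)(66 + (1/3)p_{IronWorks}), which gives (8/9)p_{IronWorks} = 84 ⇒ p_{IronWorks} = 94.5.
Then p_{FlexHub} = 66 + (1/3)·94.5 = 97.5.
q_{IronWorks} = 285 − 3·94.5 + 2·97.5 = 196.5.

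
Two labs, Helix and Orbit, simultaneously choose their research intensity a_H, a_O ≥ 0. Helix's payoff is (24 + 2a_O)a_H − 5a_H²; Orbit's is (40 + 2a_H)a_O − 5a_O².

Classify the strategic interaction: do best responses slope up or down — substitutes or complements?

Expanding Helix's payoff: 24a_H + 2a_Oa_H − 5a_H².
∂π/∂a_H = 24 + 2a_O − 10a_H = 0, so a_H = 2.4 + 0.2a_O.
The best-response slope da_H/da_O = 0.2 > 0: the reaction function is upward-sloping, so the choices are strategic complements.

strategic complements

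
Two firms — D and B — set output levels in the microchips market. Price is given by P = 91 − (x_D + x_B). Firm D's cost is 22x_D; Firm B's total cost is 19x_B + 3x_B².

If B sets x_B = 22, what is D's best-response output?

23.5

Firm D's profit: π = x_D(91 − (x_D + x_B)) − 22x_D.
∂π/∂x_D = 69 − 2x_D − x_B = 0, so x_D = 34.5 − 0.5x_B.
At x_B = 22: x_D = 34.5 − 0.5·22 = 23.5.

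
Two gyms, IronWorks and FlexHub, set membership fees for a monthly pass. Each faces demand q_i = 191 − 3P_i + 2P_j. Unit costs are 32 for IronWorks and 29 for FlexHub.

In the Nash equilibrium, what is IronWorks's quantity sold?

IronWorks's profit: π = (P_{IronWorks} − 32)(191 − 3P_{IronWorks} + 2P_{FlexHub}).
∂π/∂P_{IronWorks} = 287 − 6P_{IronWorks} + 2P_{FlexHub} = 0 ⇒ P_{IronWorks} = 287/6 + (1/3)P_{FlexHub}.
Similarly P_{FlexHub} = 139/3 + (1/3)P_{IronWorks}.
Substituting the second reaction function into the first: P_{IronWorks} = 287/6 + (1/3)(139/3 + (1/3)P_{IronWorks}), which gives (8/9)P_{IronWorks} = 1139/18 ⇒ P_{IronWorks} = 71.1875.
Then P_{FlexHub} = 139/3 + (1/3)·71.1875 = 70.0625.
q_{IronWorks} = 191 − 3·71.1875 + 2·70.0625 = 117.5625.

117.5625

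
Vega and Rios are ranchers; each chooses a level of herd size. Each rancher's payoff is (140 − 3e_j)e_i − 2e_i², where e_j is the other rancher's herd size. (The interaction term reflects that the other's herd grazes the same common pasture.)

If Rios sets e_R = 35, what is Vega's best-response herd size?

8.75

Vega's payoff is (140 − 3e_R)e_V − 2e_V².
∂π/∂e_V = 140 − 3e_R − 4e_V = 0, so e_V = 35 − 0.75e_R.
At e_R = 35: e_V = 35 − 0.75·35 = 8.75.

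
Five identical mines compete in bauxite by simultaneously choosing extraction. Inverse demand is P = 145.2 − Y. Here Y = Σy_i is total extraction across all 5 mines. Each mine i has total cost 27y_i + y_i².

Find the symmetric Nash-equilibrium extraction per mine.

A representative mine's profit is π_i = y_i(145.2 − Y) − 27y_i − y_i², with Y = y_i + Σ_{j≠i} y_j.
First-order condition: 118.2 − 4y_i − Σ_{j≠i} y_j = 0.
With identical mines, set every y_j = y: then 118.2 − 4y − 4y = 0, i.e. y = 118.2/8 = 14.775.

14.775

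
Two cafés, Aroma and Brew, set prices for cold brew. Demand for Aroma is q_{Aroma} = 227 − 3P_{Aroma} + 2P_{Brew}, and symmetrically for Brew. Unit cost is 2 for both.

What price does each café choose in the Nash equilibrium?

Aroma's profit: π = (P_{Aroma} − 2)(227 − 3P_{Aroma} + 2P_{Brew}).
∂π/∂P_{Aroma} = 233 − 6P_{Aroma} + 2P_{Brew} = 0 ⇒ P_{Aroma} = 233/6 + (1/3)P_{Brew}.
By symmetry P_{Brew} = P_{Aroma}; substituting into the reaction function, (2/3)P_{Aroma} = 233/6 and P_{Aroma} = 58.25.

58.25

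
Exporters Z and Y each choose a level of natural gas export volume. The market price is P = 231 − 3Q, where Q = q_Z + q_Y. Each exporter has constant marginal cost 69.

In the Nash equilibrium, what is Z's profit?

972

Exporter Z's profit: π = q_Z(231 − 3(q_Z + q_Y)) − 69q_Z.
∂π/∂q_Z = 162 − 6q_Z − 3q_Y = 0, so q_Z = 27 − 0.5q_Y.
Setting q_Z = q_Y in the reaction function: q_Z = 27 − 0.5q_Z, so q_Z = 27 / 1.5 = 18.
Price P = 231 − 3·36 = 123.
Z's profit: (123 − 69)·18 = 972.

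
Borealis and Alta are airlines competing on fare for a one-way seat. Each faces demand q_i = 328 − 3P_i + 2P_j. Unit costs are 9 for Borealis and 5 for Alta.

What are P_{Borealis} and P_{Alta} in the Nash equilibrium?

Borealis's profit: π = (P_{Borealis} − 9)(328 − 3P_{Borealis} + 2P_{Alta}).
∂π/∂P_{Borealis} = 355 − 6P_{Borealis} + 2P_{Alta} = 0 ⇒ P_{Borealis} = 355/6 + (1/3)P_{Alta}.
Similarly P_{Alta} = 343/6 + (1/3)P_{Borealis}.
Plugging P_{Alta} into Borealis's best response: P_{Borealis} = 355/6 + (1/3)(343/6 + (1/3)P_{Borealis}) ⇒ (8/9)P_{Borealis} = 704/9, so P_{Borealis} = 88.
Then P_{Alta} = 343/6 + (1/3)·88 = 86.5.

88, 86.5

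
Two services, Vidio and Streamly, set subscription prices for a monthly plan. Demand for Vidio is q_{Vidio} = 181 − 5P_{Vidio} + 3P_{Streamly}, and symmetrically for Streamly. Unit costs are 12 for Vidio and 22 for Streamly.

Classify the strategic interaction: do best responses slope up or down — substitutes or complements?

Vidio's profit: π = (P_{Vidio} − 12)(181 − 5P_{Vidio} + 3P_{Streamly}).
∂π/∂P_{Vidio} = 241 − 10P_{Vidio} + 3P_{Streamly} = 0 ⇒ P_{Vidio} = 24.1 + 0.3P_{Streamly}.
The best-response slope dP_{Vidio}/dP_{Streamly} = 0.3 > 0: the reaction function is upward-sloping, so the choices are strategic complements.

strategic complements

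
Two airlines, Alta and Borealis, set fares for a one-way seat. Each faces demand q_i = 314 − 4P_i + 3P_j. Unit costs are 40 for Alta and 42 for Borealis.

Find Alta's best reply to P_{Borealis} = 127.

106.875

Alta's profit: π = (P_{Alta} − 40)(314 − 4P_{Alta} + 3P_{Borealis}).
∂π/∂P_{Alta} = 474 − 8P_{Alta} + 3P_{Borealis} = 0 ⇒ P_{Alta} = 59.25 + 0.375P_{Borealis}.
At P_{Borealis} = 127: P_{Alta} = 59.25 + 0.375·127 = 106.875.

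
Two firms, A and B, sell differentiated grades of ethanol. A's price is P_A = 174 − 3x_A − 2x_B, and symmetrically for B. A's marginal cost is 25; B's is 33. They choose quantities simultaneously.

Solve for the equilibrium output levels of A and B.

19.125, 17.125

Firm A's profit: π = x_A(174 − 3x_A − 2x_B) − 25x_A.
∂π/∂x_A = 149 − 6x_A − 2x_B = 0 ⇒ x_A = 149/6 − (1/3)x_B.
Similarly x_B = 23.5 − (1/3)x_A.
Substituting the second reaction function into the first: x_A = 149/6 − (1/3)(23.5 − (1/3)x_A), which gives (8/9)x_A = 17 ⇒ x_A = 19.125.
Then x_B = 23.5 − (1/3)·19.125 = 17.125.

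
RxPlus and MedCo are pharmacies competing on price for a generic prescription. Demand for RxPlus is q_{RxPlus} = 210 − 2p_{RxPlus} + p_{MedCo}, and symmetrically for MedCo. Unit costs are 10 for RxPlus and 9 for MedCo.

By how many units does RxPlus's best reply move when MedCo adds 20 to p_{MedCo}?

RxPlus's profit: π = (p_{RxPlus} − 10)(210 − 2p_{RxPlus} + p_{MedCo}).
∂π/∂p_{RxPlus} = 230 − 4p_{RxPlus} + p_{MedCo} = 0 ⇒ p_{RxPlus} = 57.5 + 0.25p_{MedCo}.
The reaction-function slope is 0.25, so a 20-unit rise in p_{MedCo} moves p_{RxPlus} by 0.25 × 20 = 5. RxPlus's best response rises — the actions are strategic complements.

5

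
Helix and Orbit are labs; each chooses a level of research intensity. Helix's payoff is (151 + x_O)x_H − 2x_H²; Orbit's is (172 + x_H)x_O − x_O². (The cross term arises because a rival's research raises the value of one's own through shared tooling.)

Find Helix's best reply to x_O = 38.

Expanding Helix's payoff: 151x_H + x_Ox_H − 2x_H².
∂π/∂x_H = 151 + x_O − 4x_H = 0, so x_H = 37.75 + 0.25x_O.
At x_O = 38: x_H = 37.75 + 0.25·38 = 47.25.

47.25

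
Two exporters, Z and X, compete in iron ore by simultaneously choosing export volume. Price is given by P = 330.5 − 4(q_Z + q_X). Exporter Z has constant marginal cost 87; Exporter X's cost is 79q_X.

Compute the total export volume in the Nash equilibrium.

Exporter Z's profit: π = q_Z(330.5 − 4(q_Z + q_X)) − 87q_Z.
∂π/∂q_Z = 243.5 − 8q_Z − 4q_X = 0, so q_Z = 30.4375 − 0.5q_X.
By the same steps for X: q_X = 31.4375 − 0.5q_Z.
Solving the two reaction functions simultaneously: (1 − (−0.5)(−0.5))q_Z = 30.4375 − 0.5·31.4375, so 0.75q_Z = 471/32 and q_Z = 19.625.
Then q_X = 31.4375 − 0.5·19.625 = 21.625.
Total export volume: 19.625 + 21.625 = 41.25.

41.25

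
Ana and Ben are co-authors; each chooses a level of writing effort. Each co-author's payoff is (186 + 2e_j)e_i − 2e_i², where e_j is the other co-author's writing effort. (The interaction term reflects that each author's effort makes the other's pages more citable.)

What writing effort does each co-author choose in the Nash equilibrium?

93

Ana's payoff is (186 + 2e_B)e_A − 2e_A².
∂π/∂e_A = 186 + 2e_B − 4e_A = 0, so e_A = 46.5 + 0.5e_B.
By symmetry e_B = e_A; substituting into the reaction function, 0.5e_A = 46.5 and e_A = 93.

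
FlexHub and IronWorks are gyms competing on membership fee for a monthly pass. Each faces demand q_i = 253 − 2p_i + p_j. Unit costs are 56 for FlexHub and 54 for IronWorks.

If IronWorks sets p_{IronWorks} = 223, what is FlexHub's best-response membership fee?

FlexHub's profit: π = (p_{FlexHub} − 56)(253 − 2p_{FlexHub} + p_{IronWorks}).
∂π/∂p_{FlexHub} = 365 − 4p_{FlexHub} + p_{IronWorks} = 0 ⇒ p_{FlexHub} = 91.25 + 0.25p_{IronWorks}.
At p_{IronWorks} = 223: p_{FlexHub} = 91.25 + 0.25·223 = 147.

147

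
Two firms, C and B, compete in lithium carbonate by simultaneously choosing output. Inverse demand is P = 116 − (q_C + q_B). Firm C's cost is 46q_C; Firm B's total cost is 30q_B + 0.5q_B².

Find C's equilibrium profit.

Firm C's profit: π = q_C(116 − (q_C + q_B)) − 46q_C.
∂π/∂q_C = 70 − 2q_C − q_B = 0, so q_C = 35 − 0.5q_B.
For B: ∂π/∂q_B = 86 − 3q_B − q_C = 0 ⇒ q_B = 86/3 − (1/3)q_C.
Substituting the second reaction function into the first: q_C = 35 − 0.5(86/3 − (1/3)q_C), which gives (5/6)q_C = 62/3 ⇒ q_C = 24.8.
Then q_B = 86/3 − (1/3)·24.8 = 20.4.
Price P = 116 − 45.2 = 70.8.
C's profit: (70.8 − 46)·24.8 = 615.04.

615.04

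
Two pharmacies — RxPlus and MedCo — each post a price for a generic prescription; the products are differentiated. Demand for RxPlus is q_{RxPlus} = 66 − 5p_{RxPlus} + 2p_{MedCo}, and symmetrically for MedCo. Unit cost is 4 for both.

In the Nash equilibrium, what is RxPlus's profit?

227.8125

RxPlus's profit: π = (p_{RxPlus} − 4)(66 − 5p_{RxPlus} + 2p_{MedCo}).
∂π/∂p_{RxPlus} = 86 − 10p_{RxPlus} + 2p_{MedCo} = 0 ⇒ p_{RxPlus} = 8.6 + 0.2p_{MedCo}.
The game is symmetric, so in equilibrium p_{MedCo} = p_{RxPlus}: the reaction function gives 0.8p_{RxPlus} = 8.6, hence p_{RxPlus} = 10.75.
q_{RxPlus} = 66 − 5·10.75 + 2·10.75 = 33.75.
Profit = (10.75 − 4)·33.75 = 227.8125.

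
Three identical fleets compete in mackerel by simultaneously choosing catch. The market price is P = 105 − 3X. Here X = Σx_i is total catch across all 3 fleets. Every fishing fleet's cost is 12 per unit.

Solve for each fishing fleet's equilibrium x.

7.75

A representative fishing fleet's profit is π_i = x_i(105 − 3X) − 12x_i, with X = x_i + Σ_{j≠i} x_j.
First-order condition: 93 − 6x_i − 3Σ_{j≠i} x_j = 0.
In a symmetric equilibrium every fishing fleet chooses the same x, so Σ_{j≠i} x_j = 2x. The condition becomes 93 − 12x = 0, giving x = 93/12 = 7.75.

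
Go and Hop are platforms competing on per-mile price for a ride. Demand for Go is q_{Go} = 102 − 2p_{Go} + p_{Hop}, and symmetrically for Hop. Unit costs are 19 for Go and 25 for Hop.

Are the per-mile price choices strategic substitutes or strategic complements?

strategic complements

Go's profit: π = (p_{Go} − 19)(102 − 2p_{Go} + p_{Hop}).
∂π/∂p_{Go} = 140 − 4p_{Go} + p_{Hop} = 0 ⇒ p_{Go} = 35 + 0.25p_{Hop}.
The best-response slope dp_{Go}/dp_{Hop} = 0.25 > 0: the reaction function is upward-sloping, so the choices are strategic complements.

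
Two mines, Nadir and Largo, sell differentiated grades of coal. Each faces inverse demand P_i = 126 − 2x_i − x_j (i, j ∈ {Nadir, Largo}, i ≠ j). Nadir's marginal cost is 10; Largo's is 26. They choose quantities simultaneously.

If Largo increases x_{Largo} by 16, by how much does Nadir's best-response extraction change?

-4

Mine Nadir's profit: π = x_{Nadir}(126 − 2x_{Nadir} − x_{Largo}) − 10x_{Nadir}.
∂π/∂x_{Nadir} = 116 − 4x_{Nadir} − x_{Largo} = 0 ⇒ x_{Nadir} = 29 − 0.25x_{Largo}.
The reaction-function slope is −0.25, so a 16-unit rise in x_{Largo} moves x_{Nadir} by −0.25 × 16 = −4. Nadir's best response falls — the actions are strategic substitutes.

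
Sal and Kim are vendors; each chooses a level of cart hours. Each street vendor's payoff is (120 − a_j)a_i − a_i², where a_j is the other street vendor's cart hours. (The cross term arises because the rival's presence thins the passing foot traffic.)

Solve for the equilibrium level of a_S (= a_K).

40

Sal's payoff is (120 − a_K)a_S − a_S².
∂π/∂a_S = 120 − a_K − 2a_S = 0, so a_S = 60 − 0.5a_K.
By symmetry a_K = a_S; substituting into the reaction function, 1.5a_S = 60 and a_S = 40.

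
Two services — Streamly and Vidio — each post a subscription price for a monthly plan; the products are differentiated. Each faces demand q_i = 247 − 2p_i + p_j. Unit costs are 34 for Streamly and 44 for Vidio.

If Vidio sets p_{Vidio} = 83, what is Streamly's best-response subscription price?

99.5

Streamly's profit: π = (p_{Streamly} − 34)(247 − 2p_{Streamly} + p_{Vidio}).
∂π/∂p_{Streamly} = 315 − 4p_{Streamly} + p_{Vidio} = 0 ⇒ p_{Streamly} = 78.75 + 0.25p_{Vidio}.
At p_{Vidio} = 83: p_{Streamly} = 78.75 + 0.25·83 = 99.5.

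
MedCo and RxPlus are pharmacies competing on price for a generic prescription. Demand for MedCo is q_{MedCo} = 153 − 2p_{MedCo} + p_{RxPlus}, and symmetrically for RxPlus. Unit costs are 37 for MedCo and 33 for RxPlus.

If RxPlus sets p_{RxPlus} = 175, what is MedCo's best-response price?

100.5

MedCo's profit: π = (p_{MedCo} − 37)(153 − 2p_{MedCo} + p_{RxPlus}).
∂π/∂p_{MedCo} = 227 − 4p_{MedCo} + p_{RxPlus} = 0 ⇒ p_{MedCo} = 56.75 + 0.25p_{RxPlus}.
At p_{RxPlus} = 175: p_{MedCo} = 56.75 + 0.25·175 = 100.5.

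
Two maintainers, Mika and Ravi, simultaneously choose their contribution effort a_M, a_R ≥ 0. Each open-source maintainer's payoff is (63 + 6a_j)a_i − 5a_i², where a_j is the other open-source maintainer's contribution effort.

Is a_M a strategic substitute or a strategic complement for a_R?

Mika's payoff is (63 + 6a_R)a_M − 5a_M².
∂π/∂a_M = 63 + 6a_R − 10a_M = 0, so a_M = 6.3 + 0.6a_R.
The best-response slope da_M/da_R = 0.6 > 0: the reaction function is upward-sloping, so the choices are strategic complements.

strategic complements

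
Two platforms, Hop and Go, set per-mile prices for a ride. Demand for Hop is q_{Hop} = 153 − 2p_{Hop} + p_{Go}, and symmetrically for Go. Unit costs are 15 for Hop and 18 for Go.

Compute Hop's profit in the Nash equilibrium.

Hop's profit: π = (p_{Hop} − 15)(153 − 2p_{Hop} + p_{Go}).
∂π/∂p_{Hop} = 183 − 4p_{Hop} + p_{Go} = 0 ⇒ p_{Hop} = 45.75 + 0.25p_{Go}.
Similarly p_{Go} = 47.25 + 0.25p_{Hop}.
Substituting the second reaction function into the first: p_{Hop} = 45.75 + 0.25(47.25 + 0.25p_{Hop}), which gives 0.9375p_{Hop} = 57.5625 ⇒ p_{Hop} = 61.4.
Then p_{Go} = 47.25 + 0.25·61.4 = 62.6.
q_{Hop} = 153 − 2·61.4 + 62.6 = 92.8.
Profit = (61.4 − 15)·92.8 = 4305.92.

4305.92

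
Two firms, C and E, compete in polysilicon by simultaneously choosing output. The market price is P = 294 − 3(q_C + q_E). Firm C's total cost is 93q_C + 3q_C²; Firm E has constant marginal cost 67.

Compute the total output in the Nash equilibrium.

Firm C's profit: π = q_C(294 − 3(q_C + q_E)) − 93q_C − 3q_C².
∂π/∂q_C = 201 − 12q_C − 3q_E = 0, so q_C = 16.75 − 0.25q_E.
For E: ∂π/∂q_E = 227 − 6q_E − 3q_C = 0 ⇒ q_E = 227/6 − 0.5q_C.
Substituting the second reaction function into the first: q_C = 16.75 − 0.25(227/6 − 0.5q_C), which gives 0.875q_C = 175/24 ⇒ q_C = 25/3.
Then q_E = 227/6 − 0.5·(25/3) = 101/3.
Total output: 25/3 + 101/3 = 42.

42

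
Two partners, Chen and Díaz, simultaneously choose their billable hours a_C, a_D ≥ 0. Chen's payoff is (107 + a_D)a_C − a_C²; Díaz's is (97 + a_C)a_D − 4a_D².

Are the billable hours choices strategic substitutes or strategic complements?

Expanding Chen's payoff: 107a_C + a_Da_C − a_C².
∂π/∂a_C = 107 + a_D − 2a_C = 0, so a_C = 53.5 + 0.5a_D.
The best-response slope da_C/da_D = 0.5 > 0: the reaction function is upward-sloping, so the choices are strategic complements.

strategic complements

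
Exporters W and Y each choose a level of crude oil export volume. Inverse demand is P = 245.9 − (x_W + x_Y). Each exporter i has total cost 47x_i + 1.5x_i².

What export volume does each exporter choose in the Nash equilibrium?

Exporter W's profit: π = x_W(245.9 − (x_W + x_Y)) − 47x_W − 1.5x_W².
∂π/∂x_W = 198.9 − 5x_W − x_Y = 0, so x_W = 39.78 − 0.2x_Y.
Setting x_W = x_Y in the reaction function: x_W = 39.78 − 0.2x_W, so x_W = 39.78 / 1.2 = 33.15.

33.15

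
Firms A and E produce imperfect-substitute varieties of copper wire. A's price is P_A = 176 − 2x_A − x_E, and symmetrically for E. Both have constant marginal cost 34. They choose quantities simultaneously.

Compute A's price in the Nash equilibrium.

Firm A's profit: π = x_A(176 − 2x_A − x_E) − 34x_A.
∂π/∂x_A = 142 − 4x_A − x_E = 0 ⇒ x_A = 35.5 − 0.25x_E.
By symmetry x_E = x_A; substituting into the reaction function, 1.25x_A = 35.5 and x_A = 28.4.
P_A = 176 − 2·28.4 − 28.4 = 90.8.

90.8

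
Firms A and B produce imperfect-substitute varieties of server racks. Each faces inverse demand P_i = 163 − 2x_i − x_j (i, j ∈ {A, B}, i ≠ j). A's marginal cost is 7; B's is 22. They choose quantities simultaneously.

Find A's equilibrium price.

71.4

Firm A's profit: π = x_A(163 − 2x_A − x_B) − 7x_A.
∂π/∂x_A = 156 − 4x_A − x_B = 0 ⇒ x_A = 39 − 0.25x_B.
Similarly x_B = 35.25 − 0.25x_A.
Plugging x_B into A's best response: x_A = 39 − 0.25(35.25 − 0.25x_A) ⇒ 0.9375x_A = 30.1875, so x_A = 32.2.
Then x_B = 35.25 − 0.25·32.2 = 27.2.
P_A = 163 − 2·32.2 − 27.2 = 71.4.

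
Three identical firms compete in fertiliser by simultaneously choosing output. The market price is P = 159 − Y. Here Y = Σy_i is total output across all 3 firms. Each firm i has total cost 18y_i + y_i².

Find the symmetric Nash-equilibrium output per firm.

A representative firm's profit is π_i = y_i(159 − Y) − 18y_i − y_i², with Y = y_i + Σ_{j≠i} y_j.
First-order condition: 141 − 4y_i − Σ_{j≠i} y_j = 0.
In a symmetric equilibrium every firm chooses the same y, so Σ_{j≠i} y_j = 2y. The condition becomes 141 − 6y = 0, giving y = 141/6 = 23.5.

23.5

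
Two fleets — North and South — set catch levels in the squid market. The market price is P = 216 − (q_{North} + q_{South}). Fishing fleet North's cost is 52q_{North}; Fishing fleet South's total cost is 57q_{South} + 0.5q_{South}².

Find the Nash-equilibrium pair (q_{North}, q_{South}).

Fishing fleet North's profit: π = q_{North}(216 − (q_{North} + q_{South})) − 52q_{North}.
∂π/∂q_{North} = 164 − 2q_{North} − q_{South} = 0, so q_{North} = 82 − 0.5q_{South}.
For South: ∂π/∂q_{South} = 159 − 3q_{South} − q_{North} = 0 ⇒ q_{South} = 53 − (1/3)q_{North}.
Plugging q_{South} into North's best response: q_{North} = 82 − 0.5(53 − (1/3)q_{North}) ⇒ (5/6)q_{North} = 55.5, so q_{North} = 66.6.
Then q_{South} = 53 − (1/3)·66.6 = 30.8.

66.6, 30.8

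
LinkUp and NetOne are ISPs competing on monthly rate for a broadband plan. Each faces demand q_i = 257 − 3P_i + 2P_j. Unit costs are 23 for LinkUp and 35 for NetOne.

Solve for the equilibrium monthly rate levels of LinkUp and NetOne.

LinkUp's profit: π = (P_{LinkUp} − 23)(257 − 3P_{LinkUp} + 2P_{NetOne}).
∂π/∂P_{LinkUp} = 326 − 6P_{LinkUp} + 2P_{NetOne} = 0 ⇒ P_{LinkUp} = 163/3 + (1/3)P_{NetOne}.
Similarly P_{NetOne} = 181/3 + (1/3)P_{LinkUp}.
Substituting the second reaction function into the first: P_{LinkUp} = 163/3 + (1/3)(181/3 + (1/3)P_{LinkUp}), which gives (8/9)P_{LinkUp} = 670/9 ⇒ P_{LinkUp} = 83.75.
Then P_{NetOne} = 181/3 + (1/3)·83.75 = 88.25.

83.75, 88.25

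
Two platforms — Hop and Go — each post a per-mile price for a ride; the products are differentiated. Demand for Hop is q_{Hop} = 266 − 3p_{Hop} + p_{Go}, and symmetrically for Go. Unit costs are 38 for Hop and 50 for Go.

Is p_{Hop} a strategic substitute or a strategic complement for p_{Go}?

strategic complements

Hop's profit: π = (p_{Hop} − 38)(266 − 3p_{Hop} + p_{Go}).
∂π/∂p_{Hop} = 380 − 6p_{Hop} + p_{Go} = 0 ⇒ p_{Hop} = 190/3 + (1/6)p_{Go}.
The best-response slope dp_{Hop}/dp_{Go} = 1/6 > 0: the reaction function is upward-sloping, so the choices are strategic complements.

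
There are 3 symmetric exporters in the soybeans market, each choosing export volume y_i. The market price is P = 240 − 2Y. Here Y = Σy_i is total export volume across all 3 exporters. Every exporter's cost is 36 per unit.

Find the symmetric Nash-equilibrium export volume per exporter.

25.5

A representative exporter's profit is π_i = y_i(240 − 2Y) − 36y_i, with Y = y_i + Σ_{j≠i} y_j.
First-order condition: 204 − 4y_i − 2Σ_{j≠i} y_j = 0.
With identical exporters, set every y_j = y: then 204 − 4y − 4y = 0, i.e. y = 204/8 = 25.5.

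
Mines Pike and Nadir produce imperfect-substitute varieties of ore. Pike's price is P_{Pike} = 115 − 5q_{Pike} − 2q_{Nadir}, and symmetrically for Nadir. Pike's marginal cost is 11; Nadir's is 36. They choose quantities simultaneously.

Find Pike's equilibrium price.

Mine Pike's profit: π = q_{Pike}(115 − 5q_{Pike} − 2q_{Nadir}) − 11q_{Pike}.
∂π/∂q_{Pike} = 104 − 10q_{Pike} − 2q_{Nadir} = 0 ⇒ q_{Pike} = 10.4 − 0.2q_{Nadir}.
Similarly q_{Nadir} = 7.9 − 0.2q_{Pike}.
Substituting the second reaction function into the first: q_{Pike} = 10.4 − 0.2(7.9 − 0.2q_{Pike}), which gives 0.96q_{Pike} = 8.82 ⇒ q_{Pike} = 9.1875.
Then q_{Nadir} = 7.9 − 0.2·9.1875 = 6.0625.
P_{Pike} = 115 − 5·9.1875 − 2·6.0625 = 56.9375.

56.9375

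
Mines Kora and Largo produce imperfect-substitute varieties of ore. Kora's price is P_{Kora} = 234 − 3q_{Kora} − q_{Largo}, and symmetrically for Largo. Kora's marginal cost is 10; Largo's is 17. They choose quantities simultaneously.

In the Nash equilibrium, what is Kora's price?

Mine Kora's profit: π = q_{Kora}(234 − 3q_{Kora} − q_{Largo}) − 10q_{Kora}.
∂π/∂q_{Kora} = 224 − 6q_{Kora} − q_{Largo} = 0 ⇒ q_{Kora} = 112/3 − (1/6)q_{Largo}.
Similarly q_{Largo} = 217/6 − (1/6)q_{Kora}.
Plugging q_{Largo} into Kora's best response: q_{Kora} = 112/3 − (1/6)(217/6 − (1/6)q_{Kora}) ⇒ (35/36)q_{Kora} = 1127/36, so q_{Kora} = 32.2.
Then q_{Largo} = 217/6 − (1/6)·32.2 = 30.8.
P_{Kora} = 234 − 3·32.2 − 30.8 = 106.6.

106.6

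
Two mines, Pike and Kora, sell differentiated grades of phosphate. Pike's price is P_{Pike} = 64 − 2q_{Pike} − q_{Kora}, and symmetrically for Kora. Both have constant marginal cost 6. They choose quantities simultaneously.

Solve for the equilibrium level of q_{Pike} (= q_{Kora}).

Mine Pike's profit: π = q_{Pike}(64 − 2q_{Pike} − q_{Kora}) − 6q_{Pike}.
∂π/∂q_{Pike} = 58 − 4q_{Pike} − q_{Kora} = 0 ⇒ q_{Pike} = 14.5 − 0.25q_{Kora}.
The game is symmetric, so in equilibrium q_{Kora} = q_{Pike}: the reaction function gives 1.25q_{Pike} = 14.5, hence q_{Pike} = 11.6.

11.6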